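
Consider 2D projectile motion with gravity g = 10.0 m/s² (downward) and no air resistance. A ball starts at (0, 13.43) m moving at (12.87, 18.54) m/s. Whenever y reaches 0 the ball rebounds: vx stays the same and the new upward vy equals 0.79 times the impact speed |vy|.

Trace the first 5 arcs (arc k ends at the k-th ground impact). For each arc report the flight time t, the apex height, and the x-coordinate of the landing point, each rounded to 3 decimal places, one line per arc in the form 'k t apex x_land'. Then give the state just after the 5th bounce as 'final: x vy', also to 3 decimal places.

1 4.329 30.617 55.708
2 3.910 19.108 106.027
3 3.089 11.925 145.779
4 2.440 7.443 177.182
5 1.928 4.645 201.992
final: 201.992 7.614

Arc 1: start y=13.430, vy=18.540 → t=4.329, apex=30.617, x_land=55.708, impact vy=-24.745
  bounce: vy ← 0.79·24.745 = 19.549
Arc 2: start y=0.000, vy=19.549 → t=3.910, apex=19.108, x_land=106.027, impact vy=-19.549
  bounce: vy ← 0.79·19.549 = 15.444
Arc 3: start y=0.000, vy=15.444 → t=3.089, apex=11.925, x_land=145.779, impact vy=-15.444
  bounce: vy ← 0.79·15.444 = 12.200
Arc 4: start y=0.000, vy=12.200 → t=2.440, apex=7.443, x_land=177.182, impact vy=-12.200
  bounce: vy ← 0.79·12.200 = 9.638
Arc 5: start y=0.000, vy=9.638 → t=1.928, apex=4.645, x_land=201.992, impact vy=-9.638
  bounce: vy ← 0.79·9.638 = 7.614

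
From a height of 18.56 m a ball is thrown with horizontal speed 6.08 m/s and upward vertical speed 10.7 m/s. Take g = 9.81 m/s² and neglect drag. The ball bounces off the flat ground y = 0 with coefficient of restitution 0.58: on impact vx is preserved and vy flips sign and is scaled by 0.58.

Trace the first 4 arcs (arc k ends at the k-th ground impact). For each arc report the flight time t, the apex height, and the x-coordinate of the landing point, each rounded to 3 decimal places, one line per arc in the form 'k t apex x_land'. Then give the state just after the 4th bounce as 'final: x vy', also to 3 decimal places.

Arc 1: start y=18.560, vy=10.700 → t=3.321, apex=24.395, x_land=20.191, impact vy=-21.878
  bounce: vy ← 0.58·21.878 = 12.689
Arc 2: start y=0.000, vy=12.689 → t=2.587, apex=8.207, x_land=35.920, impact vy=-12.689
  bounce: vy ← 0.58·12.689 = 7.360
Arc 3: start y=0.000, vy=7.360 → t=1.500, apex=2.761, x_land=45.042, impact vy=-7.360
  bounce: vy ← 0.58·7.360 = 4.269
Arc 4: start y=0.000, vy=4.269 → t=0.870, apex=0.929, x_land=50.334, impact vy=-4.269
  bounce: vy ← 0.58·4.269 = 2.476

1 3.321 24.395 20.191
2 2.587 8.207 35.920
3 1.500 2.761 45.042
4 0.870 0.929 50.334
final: 50.334 2.476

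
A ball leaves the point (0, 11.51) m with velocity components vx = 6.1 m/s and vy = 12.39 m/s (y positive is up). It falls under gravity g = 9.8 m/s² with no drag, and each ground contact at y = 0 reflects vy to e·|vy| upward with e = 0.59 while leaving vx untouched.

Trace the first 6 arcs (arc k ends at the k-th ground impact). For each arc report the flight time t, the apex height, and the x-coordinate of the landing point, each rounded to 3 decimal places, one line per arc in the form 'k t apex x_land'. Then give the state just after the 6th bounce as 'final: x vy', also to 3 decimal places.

Arc 1: start y=11.510, vy=12.390 → t=3.251, apex=19.342, x_land=19.832, impact vy=-19.471
  bounce: vy ← 0.59·19.471 = 11.488
Arc 2: start y=0.000, vy=11.488 → t=2.344, apex=6.733, x_land=34.133, impact vy=-11.488
  bounce: vy ← 0.59·11.488 = 6.778
Arc 3: start y=0.000, vy=6.778 → t=1.383, apex=2.344, x_land=42.570, impact vy=-6.778
  bounce: vy ← 0.59·6.778 = 3.999
Arc 4: start y=0.000, vy=3.999 → t=0.816, apex=0.816, x_land=47.548, impact vy=-3.999
  bounce: vy ← 0.59·3.999 = 2.359
Arc 5: start y=0.000, vy=2.359 → t=0.481, apex=0.284, x_land=50.486, impact vy=-2.359
  bounce: vy ← 0.59·2.359 = 1.392
Arc 6: start y=0.000, vy=1.392 → t=0.284, apex=0.099, x_land=52.219, impact vy=-1.392
  bounce: vy ← 0.59·1.392 = 0.821

1 3.251 19.342 19.832
2 2.344 6.733 34.133
3 1.383 2.344 42.570
4 0.816 0.816 47.548
5 0.481 0.284 50.486
6 0.284 0.099 52.219
final: 52.219 0.821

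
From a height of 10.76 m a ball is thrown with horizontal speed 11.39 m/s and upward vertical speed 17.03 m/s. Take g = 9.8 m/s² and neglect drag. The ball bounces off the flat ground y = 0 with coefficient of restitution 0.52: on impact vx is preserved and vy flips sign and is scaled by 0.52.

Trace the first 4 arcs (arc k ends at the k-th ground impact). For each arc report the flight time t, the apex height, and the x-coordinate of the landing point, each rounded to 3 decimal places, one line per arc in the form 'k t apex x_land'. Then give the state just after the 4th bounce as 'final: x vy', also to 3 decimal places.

1 4.022 25.557 45.805
2 2.375 6.911 72.858
3 1.235 1.869 86.926
4 0.642 0.505 94.241
final: 94.241 1.636

Arc 1: start y=10.760, vy=17.030 → t=4.022, apex=25.557, x_land=45.805, impact vy=-22.381
  bounce: vy ← 0.52·22.381 = 11.638
Arc 2: start y=0.000, vy=11.638 → t=2.375, apex=6.911, x_land=72.858, impact vy=-11.638
  bounce: vy ← 0.52·11.638 = 6.052
Arc 3: start y=0.000, vy=6.052 → t=1.235, apex=1.869, x_land=86.926, impact vy=-6.052
  bounce: vy ← 0.52·6.052 = 3.147
Arc 4: start y=0.000, vy=3.147 → t=0.642, apex=0.505, x_land=94.241, impact vy=-3.147
  bounce: vy ← 0.52·3.147 = 1.636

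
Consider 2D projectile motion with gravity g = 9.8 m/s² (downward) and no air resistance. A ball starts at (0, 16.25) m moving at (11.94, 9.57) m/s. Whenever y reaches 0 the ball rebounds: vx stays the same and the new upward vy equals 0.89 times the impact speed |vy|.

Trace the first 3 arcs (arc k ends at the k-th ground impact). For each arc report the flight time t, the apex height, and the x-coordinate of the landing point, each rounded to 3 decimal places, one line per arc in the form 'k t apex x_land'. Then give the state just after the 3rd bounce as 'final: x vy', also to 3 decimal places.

Arc 1: start y=16.250, vy=9.570 → t=3.043, apex=20.923, x_land=36.332, impact vy=-20.251
  bounce: vy ← 0.89·20.251 = 18.023
Arc 2: start y=0.000, vy=18.023 → t=3.678, apex=16.573, x_land=80.250, impact vy=-18.023
  bounce: vy ← 0.89·18.023 = 16.040
Arc 3: start y=0.000, vy=16.040 → t=3.274, apex=13.127, x_land=119.336, impact vy=-16.040
  bounce: vy ← 0.89·16.040 = 14.276

1 3.043 20.923 36.332
2 3.678 16.573 80.250
3 3.274 13.127 119.336
final: 119.336 14.276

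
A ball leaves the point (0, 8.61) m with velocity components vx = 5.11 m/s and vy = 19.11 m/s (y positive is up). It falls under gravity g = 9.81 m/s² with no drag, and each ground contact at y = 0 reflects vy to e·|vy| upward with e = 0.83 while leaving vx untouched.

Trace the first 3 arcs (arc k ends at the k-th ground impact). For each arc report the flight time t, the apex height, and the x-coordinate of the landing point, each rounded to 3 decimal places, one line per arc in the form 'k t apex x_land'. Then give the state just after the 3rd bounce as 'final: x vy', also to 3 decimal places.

Arc 1: start y=8.610, vy=19.110 → t=4.304, apex=27.223, x_land=21.993, impact vy=-23.111
  bounce: vy ← 0.83·23.111 = 19.182
Arc 2: start y=0.000, vy=19.182 → t=3.911, apex=18.754, x_land=41.977, impact vy=-19.182
  bounce: vy ← 0.83·19.182 = 15.921
Arc 3: start y=0.000, vy=15.921 → t=3.246, apex=12.920, x_land=58.563, impact vy=-15.921
  bounce: vy ← 0.83·15.921 = 13.215

1 4.304 27.223 21.993
2 3.911 18.754 41.977
3 3.246 12.920 58.563
final: 58.563 13.215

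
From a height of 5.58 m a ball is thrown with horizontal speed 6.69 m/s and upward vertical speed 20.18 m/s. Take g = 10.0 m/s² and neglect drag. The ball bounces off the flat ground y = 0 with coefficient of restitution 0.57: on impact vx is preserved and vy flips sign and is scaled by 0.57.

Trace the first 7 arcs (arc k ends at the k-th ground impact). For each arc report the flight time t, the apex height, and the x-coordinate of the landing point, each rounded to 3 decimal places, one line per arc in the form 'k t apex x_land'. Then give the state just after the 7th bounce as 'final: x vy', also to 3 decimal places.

Arc 1: start y=5.580, vy=20.180 → t=4.296, apex=25.942, x_land=28.739, impact vy=-22.778
  bounce: vy ← 0.57·22.778 = 12.983
Arc 2: start y=0.000, vy=12.983 → t=2.597, apex=8.428, x_land=46.111, impact vy=-12.983
  bounce: vy ← 0.57·12.983 = 7.401
Arc 3: start y=0.000, vy=7.401 → t=1.480, apex=2.738, x_land=56.013, impact vy=-7.401
  bounce: vy ← 0.57·7.401 = 4.218
Arc 4: start y=0.000, vy=4.218 → t=0.844, apex=0.890, x_land=61.657, impact vy=-4.218
  bounce: vy ← 0.57·4.218 = 2.404
Arc 5: start y=0.000, vy=2.404 → t=0.481, apex=0.289, x_land=64.874, impact vy=-2.404
  bounce: vy ← 0.57·2.404 = 1.371
Arc 6: start y=0.000, vy=1.371 → t=0.274, apex=0.094, x_land=66.708, impact vy=-1.371
  bounce: vy ← 0.57·1.371 = 0.781
Arc 7: start y=0.000, vy=0.781 → t=0.156, apex=0.031, x_land=67.753, impact vy=-0.781
  bounce: vy ← 0.57·0.781 = 0.445

1 4.296 25.942 28.739
2 2.597 8.428 46.111
3 1.480 2.738 56.013
4 0.844 0.890 61.657
5 0.481 0.289 64.874
6 0.274 0.094 66.708
7 0.156 0.031 67.753
final: 67.753 0.445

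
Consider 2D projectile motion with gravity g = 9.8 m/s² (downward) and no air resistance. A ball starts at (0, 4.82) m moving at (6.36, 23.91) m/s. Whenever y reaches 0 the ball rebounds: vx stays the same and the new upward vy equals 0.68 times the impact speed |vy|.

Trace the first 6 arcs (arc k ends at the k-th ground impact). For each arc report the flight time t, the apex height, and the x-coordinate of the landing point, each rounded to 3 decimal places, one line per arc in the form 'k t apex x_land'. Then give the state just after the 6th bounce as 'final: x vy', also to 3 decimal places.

Arc 1: start y=4.820, vy=23.910 → t=5.073, apex=33.988, x_land=32.267, impact vy=-25.810
  bounce: vy ← 0.68·25.810 = 17.551
Arc 2: start y=0.000, vy=17.551 → t=3.582, apex=15.716, x_land=55.048, impact vy=-17.551
  bounce: vy ← 0.68·17.551 = 11.935
Arc 3: start y=0.000, vy=11.935 → t=2.436, apex=7.267, x_land=70.538, impact vy=-11.935
  bounce: vy ← 0.68·11.935 = 8.116
Arc 4: start y=0.000, vy=8.116 → t=1.656, apex=3.360, x_land=81.072, impact vy=-8.116
  bounce: vy ← 0.68·8.116 = 5.519
Arc 5: start y=0.000, vy=5.519 → t=1.126, apex=1.554, x_land=88.235, impact vy=-5.519
  bounce: vy ← 0.68·5.519 = 3.753
Arc 6: start y=0.000, vy=3.753 → t=0.766, apex=0.718, x_land=93.105, impact vy=-3.753
  bounce: vy ← 0.68·3.753 = 2.552

1 5.073 33.988 32.267
2 3.582 15.716 55.048
3 2.436 7.267 70.538
4 1.656 3.360 81.072
5 1.126 1.554 88.235
6 0.766 0.718 93.105
final: 93.105 2.552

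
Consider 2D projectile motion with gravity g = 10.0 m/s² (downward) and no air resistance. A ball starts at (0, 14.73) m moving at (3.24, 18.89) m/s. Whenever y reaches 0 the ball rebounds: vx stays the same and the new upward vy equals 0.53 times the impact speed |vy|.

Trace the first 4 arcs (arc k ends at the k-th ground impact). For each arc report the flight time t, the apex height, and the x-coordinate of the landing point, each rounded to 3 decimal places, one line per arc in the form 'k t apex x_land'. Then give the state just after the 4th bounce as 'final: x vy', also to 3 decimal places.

1 4.441 32.572 14.390
2 2.705 9.149 23.156
3 1.434 2.570 27.801
4 0.760 0.722 30.264
final: 30.264 2.014

Arc 1: start y=14.730, vy=18.890 → t=4.441, apex=32.572, x_land=14.390, impact vy=-25.523
  bounce: vy ← 0.53·25.523 = 13.527
Arc 2: start y=0.000, vy=13.527 → t=2.705, apex=9.149, x_land=23.156, impact vy=-13.527
  bounce: vy ← 0.53·13.527 = 7.169
Arc 3: start y=0.000, vy=7.169 → t=1.434, apex=2.570, x_land=27.801, impact vy=-7.169
  bounce: vy ← 0.53·7.169 = 3.800
Arc 4: start y=0.000, vy=3.800 → t=0.760, apex=0.722, x_land=30.264, impact vy=-3.800
  bounce: vy ← 0.53·3.800 = 2.014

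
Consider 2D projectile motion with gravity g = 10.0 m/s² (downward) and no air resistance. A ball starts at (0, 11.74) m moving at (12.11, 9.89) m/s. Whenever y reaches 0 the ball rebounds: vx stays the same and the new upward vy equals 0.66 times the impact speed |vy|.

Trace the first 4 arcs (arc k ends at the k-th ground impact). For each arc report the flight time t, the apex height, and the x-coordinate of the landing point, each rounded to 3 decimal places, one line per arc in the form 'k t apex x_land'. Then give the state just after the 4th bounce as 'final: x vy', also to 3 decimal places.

1 2.813 16.631 34.063
2 2.407 7.244 63.216
3 1.589 3.156 82.457
4 1.049 1.375 95.156
final: 95.156 3.461

Arc 1: start y=11.740, vy=9.890 → t=2.813, apex=16.631, x_land=34.063, impact vy=-18.238
  bounce: vy ← 0.66·18.238 = 12.037
Arc 2: start y=0.000, vy=12.037 → t=2.407, apex=7.244, x_land=63.216, impact vy=-12.037
  bounce: vy ← 0.66·12.037 = 7.944
Arc 3: start y=0.000, vy=7.944 → t=1.589, apex=3.156, x_land=82.457, impact vy=-7.944
  bounce: vy ← 0.66·7.944 = 5.243
Arc 4: start y=0.000, vy=5.243 → t=1.049, apex=1.375, x_land=95.156, impact vy=-5.243
  bounce: vy ← 0.66·5.243 = 3.461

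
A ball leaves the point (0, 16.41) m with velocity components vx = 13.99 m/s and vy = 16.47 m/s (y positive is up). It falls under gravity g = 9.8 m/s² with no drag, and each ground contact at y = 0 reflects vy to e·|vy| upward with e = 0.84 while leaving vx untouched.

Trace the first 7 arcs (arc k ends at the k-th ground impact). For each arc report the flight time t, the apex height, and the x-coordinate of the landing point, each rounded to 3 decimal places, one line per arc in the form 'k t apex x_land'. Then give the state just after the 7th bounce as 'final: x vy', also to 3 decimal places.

1 4.165 30.250 58.272
2 4.174 21.344 116.669
3 3.506 15.061 165.722
4 2.945 10.627 206.927
5 2.474 7.498 241.539
6 2.078 5.291 270.614
7 1.746 3.733 295.036
final: 295.036 7.185

Arc 1: start y=16.410, vy=16.470 → t=4.165, apex=30.250, x_land=58.272, impact vy=-24.349
  bounce: vy ← 0.84·24.349 = 20.454
Arc 2: start y=0.000, vy=20.454 → t=4.174, apex=21.344, x_land=116.669, impact vy=-20.454
  bounce: vy ← 0.84·20.454 = 17.181
Arc 3: start y=0.000, vy=17.181 → t=3.506, apex=15.061, x_land=165.722, impact vy=-17.181
  bounce: vy ← 0.84·17.181 = 14.432
Arc 4: start y=0.000, vy=14.432 → t=2.945, apex=10.627, x_land=206.927, impact vy=-14.432
  bounce: vy ← 0.84·14.432 = 12.123
Arc 5: start y=0.000, vy=12.123 → t=2.474, apex=7.498, x_land=241.539, impact vy=-12.123
  bounce: vy ← 0.84·12.123 = 10.183
Arc 6: start y=0.000, vy=10.183 → t=2.078, apex=5.291, x_land=270.614, impact vy=-10.183
  bounce: vy ← 0.84·10.183 = 8.554
Arc 7: start y=0.000, vy=8.554 → t=1.746, apex=3.733, x_land=295.036, impact vy=-8.554
  bounce: vy ← 0.84·8.554 = 7.185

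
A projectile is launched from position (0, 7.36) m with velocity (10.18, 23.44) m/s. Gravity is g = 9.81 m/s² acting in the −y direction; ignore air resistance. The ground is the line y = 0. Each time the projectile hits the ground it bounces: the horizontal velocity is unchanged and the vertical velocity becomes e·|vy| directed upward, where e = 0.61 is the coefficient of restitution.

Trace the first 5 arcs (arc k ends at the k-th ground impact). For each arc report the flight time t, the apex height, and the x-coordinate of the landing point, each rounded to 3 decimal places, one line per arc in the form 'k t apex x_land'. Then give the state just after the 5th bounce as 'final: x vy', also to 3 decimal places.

Arc 1: start y=7.360, vy=23.440 → t=5.074, apex=35.364, x_land=51.658, impact vy=-26.341
  bounce: vy ← 0.61·26.341 = 16.068
Arc 2: start y=0.000, vy=16.068 → t=3.276, apex=13.159, x_land=85.006, impact vy=-16.068
  bounce: vy ← 0.61·16.068 = 9.801
Arc 3: start y=0.000, vy=9.801 → t=1.998, apex=4.896, x_land=105.348, impact vy=-9.801
  bounce: vy ← 0.61·9.801 = 5.979
Arc 4: start y=0.000, vy=5.979 → t=1.219, apex=1.822, x_land=117.757, impact vy=-5.979
  bounce: vy ← 0.61·5.979 = 3.647
Arc 5: start y=0.000, vy=3.647 → t=0.744, apex=0.678, x_land=125.326, impact vy=-3.647
  bounce: vy ← 0.61·3.647 = 2.225

1 5.074 35.364 51.658
2 3.276 13.159 85.006
3 1.998 4.896 105.348
4 1.219 1.822 117.757
5 0.744 0.678 125.326
final: 125.326 2.225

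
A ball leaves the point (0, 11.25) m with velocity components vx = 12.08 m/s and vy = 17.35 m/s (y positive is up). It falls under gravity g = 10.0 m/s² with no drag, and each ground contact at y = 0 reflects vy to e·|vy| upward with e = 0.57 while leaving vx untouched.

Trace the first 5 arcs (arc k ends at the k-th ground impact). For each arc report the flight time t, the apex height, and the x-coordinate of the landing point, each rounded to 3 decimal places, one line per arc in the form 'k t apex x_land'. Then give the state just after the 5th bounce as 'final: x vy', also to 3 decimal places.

Arc 1: start y=11.250, vy=17.350 → t=4.029, apex=26.301, x_land=48.664, impact vy=-22.935
  bounce: vy ← 0.57·22.935 = 13.073
Arc 2: start y=0.000, vy=13.073 → t=2.615, apex=8.545, x_land=80.249, impact vy=-13.073
  bounce: vy ← 0.57·13.073 = 7.452
Arc 3: start y=0.000, vy=7.452 → t=1.490, apex=2.776, x_land=98.252, impact vy=-7.452
  bounce: vy ← 0.57·7.452 = 4.247
Arc 4: start y=0.000, vy=4.247 → t=0.849, apex=0.902, x_land=108.514, impact vy=-4.247
  bounce: vy ← 0.57·4.247 = 2.421
Arc 5: start y=0.000, vy=2.421 → t=0.484, apex=0.293, x_land=114.363, impact vy=-2.421
  bounce: vy ← 0.57·2.421 = 1.380

1 4.029 26.301 48.664
2 2.615 8.545 80.249
3 1.490 2.776 98.252
4 0.849 0.902 108.514
5 0.484 0.293 114.363
final: 114.363 1.380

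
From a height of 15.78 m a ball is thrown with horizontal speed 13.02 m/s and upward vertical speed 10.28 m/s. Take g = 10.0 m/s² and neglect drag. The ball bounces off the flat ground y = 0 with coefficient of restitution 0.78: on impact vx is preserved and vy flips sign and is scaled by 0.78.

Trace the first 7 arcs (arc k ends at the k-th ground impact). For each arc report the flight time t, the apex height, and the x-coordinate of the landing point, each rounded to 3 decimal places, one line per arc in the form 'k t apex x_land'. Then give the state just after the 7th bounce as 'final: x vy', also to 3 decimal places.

Arc 1: start y=15.780, vy=10.280 → t=3.081, apex=21.064, x_land=40.108, impact vy=-20.525
  bounce: vy ← 0.78·20.525 = 16.010
Arc 2: start y=0.000, vy=16.010 → t=3.202, apex=12.815, x_land=81.797, impact vy=-16.010
  bounce: vy ← 0.78·16.010 = 12.487
Arc 3: start y=0.000, vy=12.487 → t=2.497, apex=7.797, x_land=114.314, impact vy=-12.487
  bounce: vy ← 0.78·12.487 = 9.740
Arc 4: start y=0.000, vy=9.740 → t=1.948, apex=4.744, x_land=139.678, impact vy=-9.740
  bounce: vy ← 0.78·9.740 = 7.597
Arc 5: start y=0.000, vy=7.597 → t=1.519, apex=2.886, x_land=159.461, impact vy=-7.597
  bounce: vy ← 0.78·7.597 = 5.926
Arc 6: start y=0.000, vy=5.926 → t=1.185, apex=1.756, x_land=174.893, impact vy=-5.926
  bounce: vy ← 0.78·5.926 = 4.622
Arc 7: start y=0.000, vy=4.622 → t=0.924, apex=1.068, x_land=186.929, impact vy=-4.622
  bounce: vy ← 0.78·4.622 = 3.605

1 3.081 21.064 40.108
2 3.202 12.815 81.797
3 2.497 7.797 114.314
4 1.948 4.744 139.678
5 1.519 2.886 159.461
6 1.185 1.756 174.893
7 0.924 1.068 186.929
final: 186.929 3.605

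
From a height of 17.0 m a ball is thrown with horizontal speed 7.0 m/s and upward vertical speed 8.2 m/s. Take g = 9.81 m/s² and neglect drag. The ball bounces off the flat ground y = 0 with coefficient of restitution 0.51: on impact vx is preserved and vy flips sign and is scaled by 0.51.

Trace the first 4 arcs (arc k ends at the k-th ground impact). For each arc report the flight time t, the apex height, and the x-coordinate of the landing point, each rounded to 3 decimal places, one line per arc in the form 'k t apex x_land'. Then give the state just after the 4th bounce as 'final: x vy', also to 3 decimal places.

Arc 1: start y=17.000, vy=8.200 → t=2.877, apex=20.427, x_land=20.136, impact vy=-20.019
  bounce: vy ← 0.51·20.019 = 10.210
Arc 2: start y=0.000, vy=10.210 → t=2.082, apex=5.313, x_land=34.707, impact vy=-10.210
  bounce: vy ← 0.51·10.210 = 5.207
Arc 3: start y=0.000, vy=5.207 → t=1.062, apex=1.382, x_land=42.138, impact vy=-5.207
  bounce: vy ← 0.51·5.207 = 2.656
Arc 4: start y=0.000, vy=2.656 → t=0.541, apex=0.359, x_land=45.928, impact vy=-2.656
  bounce: vy ← 0.51·2.656 = 1.354

1 2.877 20.427 20.136
2 2.082 5.313 34.707
3 1.062 1.382 42.138
4 0.541 0.359 45.928
final: 45.928 1.354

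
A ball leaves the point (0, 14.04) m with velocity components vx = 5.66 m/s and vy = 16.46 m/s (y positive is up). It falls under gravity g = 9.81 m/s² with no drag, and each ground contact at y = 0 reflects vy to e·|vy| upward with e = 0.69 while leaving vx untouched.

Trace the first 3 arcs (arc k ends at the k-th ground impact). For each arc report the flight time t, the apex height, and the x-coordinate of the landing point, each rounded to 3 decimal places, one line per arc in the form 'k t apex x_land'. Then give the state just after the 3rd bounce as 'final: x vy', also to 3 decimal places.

Arc 1: start y=14.040, vy=16.460 → t=4.061, apex=27.849, x_land=22.983, impact vy=-23.375
  bounce: vy ← 0.69·23.375 = 16.129
Arc 2: start y=0.000, vy=16.129 → t=3.288, apex=13.259, x_land=41.595, impact vy=-16.129
  bounce: vy ← 0.69·16.129 = 11.129
Arc 3: start y=0.000, vy=11.129 → t=2.269, apex=6.313, x_land=54.437, impact vy=-11.129
  bounce: vy ← 0.69·11.129 = 7.679

1 4.061 27.849 22.983
2 3.288 13.259 41.595
3 2.269 6.313 54.437
final: 54.437 7.679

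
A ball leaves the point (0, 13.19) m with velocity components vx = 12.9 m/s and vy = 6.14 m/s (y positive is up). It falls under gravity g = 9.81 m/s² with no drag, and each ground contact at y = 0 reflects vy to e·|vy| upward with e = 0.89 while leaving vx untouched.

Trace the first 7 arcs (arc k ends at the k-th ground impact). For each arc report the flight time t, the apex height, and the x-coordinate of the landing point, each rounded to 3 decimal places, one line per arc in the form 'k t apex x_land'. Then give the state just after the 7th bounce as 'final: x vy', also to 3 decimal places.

1 2.381 15.111 30.716
2 3.124 11.970 71.020
3 2.781 9.481 106.890
4 2.475 7.510 138.815
5 2.203 5.949 167.228
6 1.960 4.712 192.515
7 1.745 3.732 215.021
final: 215.021 7.616

Arc 1: start y=13.190, vy=6.140 → t=2.381, apex=15.111, x_land=30.716, impact vy=-17.219
  bounce: vy ← 0.89·17.219 = 15.325
Arc 2: start y=0.000, vy=15.325 → t=3.124, apex=11.970, x_land=71.020, impact vy=-15.325
  bounce: vy ← 0.89·15.325 = 13.639
Arc 3: start y=0.000, vy=13.639 → t=2.781, apex=9.481, x_land=106.890, impact vy=-13.639
  bounce: vy ← 0.89·13.639 = 12.139
Arc 4: start y=0.000, vy=12.139 → t=2.475, apex=7.510, x_land=138.815, impact vy=-12.139
  bounce: vy ← 0.89·12.139 = 10.803
Arc 5: start y=0.000, vy=10.803 → t=2.203, apex=5.949, x_land=167.228, impact vy=-10.803
  bounce: vy ← 0.89·10.803 = 9.615
Arc 6: start y=0.000, vy=9.615 → t=1.960, apex=4.712, x_land=192.515, impact vy=-9.615
  bounce: vy ← 0.89·9.615 = 8.557
Arc 7: start y=0.000, vy=8.557 → t=1.745, apex=3.732, x_land=215.021, impact vy=-8.557
  bounce: vy ← 0.89·8.557 = 7.616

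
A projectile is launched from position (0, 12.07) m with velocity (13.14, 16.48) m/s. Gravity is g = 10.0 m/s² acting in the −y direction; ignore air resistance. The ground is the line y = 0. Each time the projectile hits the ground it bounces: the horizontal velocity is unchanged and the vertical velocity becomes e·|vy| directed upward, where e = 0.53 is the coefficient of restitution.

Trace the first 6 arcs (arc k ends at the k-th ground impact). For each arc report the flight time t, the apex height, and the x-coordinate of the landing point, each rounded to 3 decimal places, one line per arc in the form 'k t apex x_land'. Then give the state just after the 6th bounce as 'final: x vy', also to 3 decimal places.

1 3.913 25.650 51.416
2 2.401 7.205 82.963
3 1.272 2.024 99.683
4 0.674 0.569 108.544
5 0.357 0.160 113.241
6 0.189 0.045 115.730
final: 115.730 0.502

Arc 1: start y=12.070, vy=16.480 → t=3.913, apex=25.650, x_land=51.416, impact vy=-22.649
  bounce: vy ← 0.53·22.649 = 12.004
Arc 2: start y=0.000, vy=12.004 → t=2.401, apex=7.205, x_land=82.963, impact vy=-12.004
  bounce: vy ← 0.53·12.004 = 6.362
Arc 3: start y=0.000, vy=6.362 → t=1.272, apex=2.024, x_land=99.683, impact vy=-6.362
  bounce: vy ← 0.53·6.362 = 3.372
Arc 4: start y=0.000, vy=3.372 → t=0.674, apex=0.569, x_land=108.544, impact vy=-3.372
  bounce: vy ← 0.53·3.372 = 1.787
Arc 5: start y=0.000, vy=1.787 → t=0.357, apex=0.160, x_land=113.241, impact vy=-1.787
  bounce: vy ← 0.53·1.787 = 0.947
Arc 6: start y=0.000, vy=0.947 → t=0.189, apex=0.045, x_land=115.730, impact vy=-0.947
  bounce: vy ← 0.53·0.947 = 0.502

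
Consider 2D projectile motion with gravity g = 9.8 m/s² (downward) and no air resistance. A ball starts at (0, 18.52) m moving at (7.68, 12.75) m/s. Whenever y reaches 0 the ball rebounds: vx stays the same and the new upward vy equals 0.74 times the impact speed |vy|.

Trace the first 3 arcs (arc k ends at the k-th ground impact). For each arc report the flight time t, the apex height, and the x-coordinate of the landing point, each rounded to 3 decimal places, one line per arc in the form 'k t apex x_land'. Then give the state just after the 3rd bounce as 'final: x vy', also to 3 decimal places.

Arc 1: start y=18.520, vy=12.750 → t=3.640, apex=26.814, x_land=27.958, impact vy=-22.925
  bounce: vy ← 0.74·22.925 = 16.964
Arc 2: start y=0.000, vy=16.964 → t=3.462, apex=14.683, x_land=54.547, impact vy=-16.964
  bounce: vy ← 0.74·16.964 = 12.554
Arc 3: start y=0.000, vy=12.554 → t=2.562, apex=8.041, x_land=74.223, impact vy=-12.554
  bounce: vy ← 0.74·12.554 = 9.290

1 3.640 26.814 27.958
2 3.462 14.683 54.547
3 2.562 8.041 74.223
final: 74.223 9.290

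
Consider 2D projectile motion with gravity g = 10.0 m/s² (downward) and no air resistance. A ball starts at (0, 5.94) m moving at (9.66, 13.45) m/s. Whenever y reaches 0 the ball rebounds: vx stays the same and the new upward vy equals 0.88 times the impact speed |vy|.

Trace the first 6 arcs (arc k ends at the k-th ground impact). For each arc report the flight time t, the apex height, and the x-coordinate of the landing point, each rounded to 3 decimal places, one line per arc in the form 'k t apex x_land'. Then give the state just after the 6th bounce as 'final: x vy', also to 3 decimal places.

1 3.076 14.985 29.716
2 3.047 11.604 59.149
3 2.681 8.987 85.050
4 2.360 6.959 107.843
5 2.076 5.389 127.901
6 1.827 4.173 145.552
final: 145.552 8.040

Arc 1: start y=5.940, vy=13.450 → t=3.076, apex=14.985, x_land=29.716, impact vy=-17.312
  bounce: vy ← 0.88·17.312 = 15.234
Arc 2: start y=0.000, vy=15.234 → t=3.047, apex=11.604, x_land=59.149, impact vy=-15.234
  bounce: vy ← 0.88·15.234 = 13.406
Arc 3: start y=0.000, vy=13.406 → t=2.681, apex=8.987, x_land=85.050, impact vy=-13.406
  bounce: vy ← 0.88·13.406 = 11.798
Arc 4: start y=0.000, vy=11.798 → t=2.360, apex=6.959, x_land=107.843, impact vy=-11.798
  bounce: vy ← 0.88·11.798 = 10.382
Arc 5: start y=0.000, vy=10.382 → t=2.076, apex=5.389, x_land=127.901, impact vy=-10.382
  bounce: vy ← 0.88·10.382 = 9.136
Arc 6: start y=0.000, vy=9.136 → t=1.827, apex=4.173, x_land=145.552, impact vy=-9.136
  bounce: vy ← 0.88·9.136 = 8.040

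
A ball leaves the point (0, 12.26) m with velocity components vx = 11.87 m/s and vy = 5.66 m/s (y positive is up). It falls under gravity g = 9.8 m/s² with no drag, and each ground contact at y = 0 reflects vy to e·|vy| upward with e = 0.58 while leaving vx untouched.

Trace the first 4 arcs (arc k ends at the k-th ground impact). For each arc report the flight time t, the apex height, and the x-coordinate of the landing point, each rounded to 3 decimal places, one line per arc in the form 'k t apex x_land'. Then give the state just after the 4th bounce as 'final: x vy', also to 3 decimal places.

1 2.261 13.894 26.844
2 1.953 4.674 50.030
3 1.133 1.572 63.478
4 0.657 0.529 71.278
final: 71.278 1.868

Arc 1: start y=12.260, vy=5.660 → t=2.261, apex=13.894, x_land=26.844, impact vy=-16.502
  bounce: vy ← 0.58·16.502 = 9.571
Arc 2: start y=0.000, vy=9.571 → t=1.953, apex=4.674, x_land=50.030, impact vy=-9.571
  bounce: vy ← 0.58·9.571 = 5.551
Arc 3: start y=0.000, vy=5.551 → t=1.133, apex=1.572, x_land=63.478, impact vy=-5.551
  bounce: vy ← 0.58·5.551 = 3.220
Arc 4: start y=0.000, vy=3.220 → t=0.657, apex=0.529, x_land=71.278, impact vy=-3.220
  bounce: vy ← 0.58·3.220 = 1.868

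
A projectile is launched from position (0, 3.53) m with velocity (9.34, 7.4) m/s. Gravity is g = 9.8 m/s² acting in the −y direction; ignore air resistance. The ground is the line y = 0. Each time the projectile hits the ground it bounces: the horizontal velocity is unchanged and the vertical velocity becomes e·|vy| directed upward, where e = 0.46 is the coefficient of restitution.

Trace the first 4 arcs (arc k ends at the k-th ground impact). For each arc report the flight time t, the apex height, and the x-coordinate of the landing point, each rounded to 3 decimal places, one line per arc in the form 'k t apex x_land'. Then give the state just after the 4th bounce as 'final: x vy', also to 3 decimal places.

Arc 1: start y=3.530, vy=7.400 → t=1.891, apex=6.324, x_land=17.663, impact vy=-11.133
  bounce: vy ← 0.46·11.133 = 5.121
Arc 2: start y=0.000, vy=5.121 → t=1.045, apex=1.338, x_land=27.425, impact vy=-5.121
  bounce: vy ← 0.46·5.121 = 2.356
Arc 3: start y=0.000, vy=2.356 → t=0.481, apex=0.283, x_land=31.915, impact vy=-2.356
  bounce: vy ← 0.46·2.356 = 1.084
Arc 4: start y=0.000, vy=1.084 → t=0.221, apex=0.060, x_land=33.981, impact vy=-1.084
  bounce: vy ← 0.46·1.084 = 0.498

1 1.891 6.324 17.663
2 1.045 1.338 27.425
3 0.481 0.283 31.915
4 0.221 0.060 33.981
final: 33.981 0.498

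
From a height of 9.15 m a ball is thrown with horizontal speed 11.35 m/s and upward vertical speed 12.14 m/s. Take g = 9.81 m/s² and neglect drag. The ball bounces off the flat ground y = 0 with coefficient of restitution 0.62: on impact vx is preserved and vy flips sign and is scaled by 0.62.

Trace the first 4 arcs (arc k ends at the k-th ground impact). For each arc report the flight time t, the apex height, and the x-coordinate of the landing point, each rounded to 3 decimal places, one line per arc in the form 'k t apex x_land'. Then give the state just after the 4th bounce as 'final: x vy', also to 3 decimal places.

Arc 1: start y=9.150, vy=12.140 → t=3.081, apex=16.662, x_land=34.965, impact vy=-18.080
  bounce: vy ← 0.62·18.080 = 11.210
Arc 2: start y=0.000, vy=11.210 → t=2.285, apex=6.405, x_land=60.904, impact vy=-11.210
  bounce: vy ← 0.62·11.210 = 6.950
Arc 3: start y=0.000, vy=6.950 → t=1.417, apex=2.462, x_land=76.986, impact vy=-6.950
  bounce: vy ← 0.62·6.950 = 4.309
Arc 4: start y=0.000, vy=4.309 → t=0.879, apex=0.946, x_land=86.957, impact vy=-4.309
  bounce: vy ← 0.62·4.309 = 2.672

1 3.081 16.662 34.965
2 2.285 6.405 60.904
3 1.417 2.462 76.986
4 0.879 0.946 86.957
final: 86.957 2.672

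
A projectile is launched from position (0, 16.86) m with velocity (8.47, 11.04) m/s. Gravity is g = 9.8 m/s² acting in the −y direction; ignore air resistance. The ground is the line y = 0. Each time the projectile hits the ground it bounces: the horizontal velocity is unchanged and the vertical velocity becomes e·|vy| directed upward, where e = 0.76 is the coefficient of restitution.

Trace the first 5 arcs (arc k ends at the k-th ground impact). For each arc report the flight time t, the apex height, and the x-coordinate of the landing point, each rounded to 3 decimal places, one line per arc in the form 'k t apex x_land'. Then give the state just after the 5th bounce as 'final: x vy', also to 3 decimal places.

1 3.297 23.078 27.924
2 3.299 13.330 55.864
3 2.507 7.699 77.099
4 1.905 4.447 93.237
5 1.448 2.569 105.502
final: 105.502 5.393

Arc 1: start y=16.860, vy=11.040 → t=3.297, apex=23.078, x_land=27.924, impact vy=-21.268
  bounce: vy ← 0.76·21.268 = 16.164
Arc 2: start y=0.000, vy=16.164 → t=3.299, apex=13.330, x_land=55.864, impact vy=-16.164
  bounce: vy ← 0.76·16.164 = 12.285
Arc 3: start y=0.000, vy=12.285 → t=2.507, apex=7.699, x_land=77.099, impact vy=-12.285
  bounce: vy ← 0.76·12.285 = 9.336
Arc 4: start y=0.000, vy=9.336 → t=1.905, apex=4.447, x_land=93.237, impact vy=-9.336
  bounce: vy ← 0.76·9.336 = 7.096
Arc 5: start y=0.000, vy=7.096 → t=1.448, apex=2.569, x_land=105.502, impact vy=-7.096
  bounce: vy ← 0.76·7.096 = 5.393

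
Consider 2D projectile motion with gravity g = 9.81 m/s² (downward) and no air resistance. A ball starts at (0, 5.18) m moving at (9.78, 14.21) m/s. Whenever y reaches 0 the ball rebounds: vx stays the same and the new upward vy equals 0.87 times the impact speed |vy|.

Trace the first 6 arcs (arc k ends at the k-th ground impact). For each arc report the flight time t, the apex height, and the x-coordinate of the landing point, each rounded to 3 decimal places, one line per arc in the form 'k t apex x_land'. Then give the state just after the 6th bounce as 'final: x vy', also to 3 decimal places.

Arc 1: start y=5.180, vy=14.210 → t=3.225, apex=15.472, x_land=31.536, impact vy=-17.423
  bounce: vy ← 0.87·17.423 = 15.158
Arc 2: start y=0.000, vy=15.158 → t=3.090, apex=11.711, x_land=61.759, impact vy=-15.158
  bounce: vy ← 0.87·15.158 = 13.187
Arc 3: start y=0.000, vy=13.187 → t=2.689, apex=8.864, x_land=88.053, impact vy=-13.187
  bounce: vy ← 0.87·13.187 = 11.473
Arc 4: start y=0.000, vy=11.473 → t=2.339, apex=6.709, x_land=110.929, impact vy=-11.473
  bounce: vy ← 0.87·11.473 = 9.982
Arc 5: start y=0.000, vy=9.982 → t=2.035, apex=5.078, x_land=130.831, impact vy=-9.982
  bounce: vy ← 0.87·9.982 = 8.684
Arc 6: start y=0.000, vy=8.684 → t=1.770, apex=3.844, x_land=148.146, impact vy=-8.684
  bounce: vy ← 0.87·8.684 = 7.555

1 3.225 15.472 31.536
2 3.090 11.711 61.759
3 2.689 8.864 88.053
4 2.339 6.709 110.929
5 2.035 5.078 130.831
6 1.770 3.844 148.146
final: 148.146 7.555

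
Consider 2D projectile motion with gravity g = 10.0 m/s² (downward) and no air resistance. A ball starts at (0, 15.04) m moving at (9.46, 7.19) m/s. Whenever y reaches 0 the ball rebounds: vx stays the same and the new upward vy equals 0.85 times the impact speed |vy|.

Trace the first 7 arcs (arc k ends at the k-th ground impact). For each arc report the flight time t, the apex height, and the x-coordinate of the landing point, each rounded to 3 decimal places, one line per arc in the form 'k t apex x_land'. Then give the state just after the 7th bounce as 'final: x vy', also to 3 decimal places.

Arc 1: start y=15.040, vy=7.190 → t=2.596, apex=17.625, x_land=24.563, impact vy=-18.775
  bounce: vy ← 0.85·18.775 = 15.959
Arc 2: start y=0.000, vy=15.959 → t=3.192, apex=12.734, x_land=54.757, impact vy=-15.959
  bounce: vy ← 0.85·15.959 = 13.565
Arc 3: start y=0.000, vy=13.565 → t=2.713, apex=9.200, x_land=80.421, impact vy=-13.565
  bounce: vy ← 0.85·13.565 = 11.530
Arc 4: start y=0.000, vy=11.530 → t=2.306, apex=6.647, x_land=102.236, impact vy=-11.530
  bounce: vy ← 0.85·11.530 = 9.801
Arc 5: start y=0.000, vy=9.801 → t=1.960, apex=4.803, x_land=120.779, impact vy=-9.801
  bounce: vy ← 0.85·9.801 = 8.331
Arc 6: start y=0.000, vy=8.331 → t=1.666, apex=3.470, x_land=136.540, impact vy=-8.331
  bounce: vy ← 0.85·8.331 = 7.081
Arc 7: start y=0.000, vy=7.081 → t=1.416, apex=2.507, x_land=149.937, impact vy=-7.081
  bounce: vy ← 0.85·7.081 = 6.019

1 2.596 17.625 24.563
2 3.192 12.734 54.757
3 2.713 9.200 80.421
4 2.306 6.647 102.236
5 1.960 4.803 120.779
6 1.666 3.470 136.540
7 1.416 2.507 149.937
final: 149.937 6.019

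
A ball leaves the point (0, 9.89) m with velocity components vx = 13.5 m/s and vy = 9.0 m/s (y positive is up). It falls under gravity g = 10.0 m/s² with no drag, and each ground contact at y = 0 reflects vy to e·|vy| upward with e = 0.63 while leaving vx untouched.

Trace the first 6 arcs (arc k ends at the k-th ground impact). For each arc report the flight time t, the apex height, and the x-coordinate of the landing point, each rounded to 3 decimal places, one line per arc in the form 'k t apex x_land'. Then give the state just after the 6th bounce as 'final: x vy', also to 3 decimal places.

Arc 1: start y=9.890, vy=9.000 → t=2.570, apex=13.940, x_land=34.691, impact vy=-16.697
  bounce: vy ← 0.63·16.697 = 10.519
Arc 2: start y=0.000, vy=10.519 → t=2.104, apex=5.533, x_land=63.093, impact vy=-10.519
  bounce: vy ← 0.63·10.519 = 6.627
Arc 3: start y=0.000, vy=6.627 → t=1.325, apex=2.196, x_land=80.987, impact vy=-6.627
  bounce: vy ← 0.63·6.627 = 4.175
Arc 4: start y=0.000, vy=4.175 → t=0.835, apex=0.872, x_land=92.260, impact vy=-4.175
  bounce: vy ← 0.63·4.175 = 2.630
Arc 5: start y=0.000, vy=2.630 → t=0.526, apex=0.346, x_land=99.361, impact vy=-2.630
  bounce: vy ← 0.63·2.630 = 1.657
Arc 6: start y=0.000, vy=1.657 → t=0.331, apex=0.137, x_land=103.836, impact vy=-1.657
  bounce: vy ← 0.63·1.657 = 1.044

1 2.570 13.940 34.691
2 2.104 5.533 63.093
3 1.325 2.196 80.987
4 0.835 0.872 92.260
5 0.526 0.346 99.361
6 0.331 0.137 103.836
final: 103.836 1.044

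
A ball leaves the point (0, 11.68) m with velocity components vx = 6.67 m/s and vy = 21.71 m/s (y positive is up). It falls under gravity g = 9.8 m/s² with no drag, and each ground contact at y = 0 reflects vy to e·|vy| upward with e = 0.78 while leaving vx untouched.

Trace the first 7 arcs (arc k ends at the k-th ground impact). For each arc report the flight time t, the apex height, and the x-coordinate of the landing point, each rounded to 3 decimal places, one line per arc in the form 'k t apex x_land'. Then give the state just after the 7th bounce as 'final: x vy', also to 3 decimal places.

Arc 1: start y=11.680, vy=21.710 → t=4.916, apex=35.727, x_land=32.787, impact vy=-26.462
  bounce: vy ← 0.78·26.462 = 20.641
Arc 2: start y=0.000, vy=20.641 → t=4.212, apex=21.736, x_land=60.883, impact vy=-20.641
  bounce: vy ← 0.78·20.641 = 16.100
Arc 3: start y=0.000, vy=16.100 → t=3.286, apex=13.224, x_land=82.798, impact vy=-16.100
  bounce: vy ← 0.78·16.100 = 12.558
Arc 4: start y=0.000, vy=12.558 → t=2.563, apex=8.046, x_land=99.892, impact vy=-12.558
  bounce: vy ← 0.78·12.558 = 9.795
Arc 5: start y=0.000, vy=9.795 → t=1.999, apex=4.895, x_land=113.225, impact vy=-9.795
  bounce: vy ← 0.78·9.795 = 7.640
Arc 6: start y=0.000, vy=7.640 → t=1.559, apex=2.978, x_land=123.625, impact vy=-7.640
  bounce: vy ← 0.78·7.640 = 5.959
Arc 7: start y=0.000, vy=5.959 → t=1.216, apex=1.812, x_land=131.737, impact vy=-5.959
  bounce: vy ← 0.78·5.959 = 4.648

1 4.916 35.727 32.787
2 4.212 21.736 60.883
3 3.286 13.224 82.798
4 2.563 8.046 99.892
5 1.999 4.895 113.225
6 1.559 2.978 123.625
7 1.216 1.812 131.737
final: 131.737 4.648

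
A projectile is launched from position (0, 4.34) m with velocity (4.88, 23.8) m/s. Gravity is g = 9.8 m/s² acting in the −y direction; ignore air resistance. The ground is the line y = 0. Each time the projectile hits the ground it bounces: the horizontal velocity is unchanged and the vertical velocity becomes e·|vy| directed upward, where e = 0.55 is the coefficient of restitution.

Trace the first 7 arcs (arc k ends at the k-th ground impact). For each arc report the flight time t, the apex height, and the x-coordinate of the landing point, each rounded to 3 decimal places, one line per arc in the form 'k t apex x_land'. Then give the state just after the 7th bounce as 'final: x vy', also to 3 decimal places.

Arc 1: start y=4.340, vy=23.800 → t=5.033, apex=33.240, x_land=24.562, impact vy=-25.525
  bounce: vy ← 0.55·25.525 = 14.039
Arc 2: start y=0.000, vy=14.039 → t=2.865, apex=10.055, x_land=38.543, impact vy=-14.039
  bounce: vy ← 0.55·14.039 = 7.721
Arc 3: start y=0.000, vy=7.721 → t=1.576, apex=3.042, x_land=46.233, impact vy=-7.721
  bounce: vy ← 0.55·7.721 = 4.247
Arc 4: start y=0.000, vy=4.247 → t=0.867, apex=0.920, x_land=50.462, impact vy=-4.247
  bounce: vy ← 0.55·4.247 = 2.336
Arc 5: start y=0.000, vy=2.336 → t=0.477, apex=0.278, x_land=52.788, impact vy=-2.336
  bounce: vy ← 0.55·2.336 = 1.285
Arc 6: start y=0.000, vy=1.285 → t=0.262, apex=0.084, x_land=54.067, impact vy=-1.285
  bounce: vy ← 0.55·1.285 = 0.707
Arc 7: start y=0.000, vy=0.707 → t=0.144, apex=0.025, x_land=54.771, impact vy=-0.707
  bounce: vy ← 0.55·0.707 = 0.389

1 5.033 33.240 24.562
2 2.865 10.055 38.543
3 1.576 3.042 46.233
4 0.867 0.920 50.462
5 0.477 0.278 52.788
6 0.262 0.084 54.067
7 0.144 0.025 54.771
final: 54.771 0.389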